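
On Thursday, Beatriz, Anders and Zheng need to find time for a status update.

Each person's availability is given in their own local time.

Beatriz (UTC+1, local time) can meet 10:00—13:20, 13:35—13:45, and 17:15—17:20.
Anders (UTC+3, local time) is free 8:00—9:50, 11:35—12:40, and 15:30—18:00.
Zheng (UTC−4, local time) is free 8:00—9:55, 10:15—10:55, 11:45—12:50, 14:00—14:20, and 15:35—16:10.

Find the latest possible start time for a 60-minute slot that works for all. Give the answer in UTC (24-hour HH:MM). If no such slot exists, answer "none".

Beatriz → UTC: 09:00–12:20, 12:35–12:45, 16:15–16:20.
Anders → UTC: 05:00–06:50, 08:35–09:40, 12:30–15:00.
Zheng → UTC: 12:00–13:55, 14:15–14:55, 15:45–16:50, 18:00–18:20, 19:35–20:10.
Beatriz ∩ Anders: 09:00–09:40, 12:35–12:45.
Beatriz ∩ Anders ∩ Zheng: 12:35–12:45.
Windows ≥ 60 min: (none).

none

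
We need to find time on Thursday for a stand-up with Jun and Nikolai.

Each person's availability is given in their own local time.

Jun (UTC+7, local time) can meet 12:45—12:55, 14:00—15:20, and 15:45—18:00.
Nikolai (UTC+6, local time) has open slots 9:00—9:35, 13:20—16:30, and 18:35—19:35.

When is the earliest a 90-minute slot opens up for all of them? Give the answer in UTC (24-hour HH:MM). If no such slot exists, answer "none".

08:45

Jun → UTC: 05:45–05:55, 07:00–08:20, 08:45–11:00.
Nikolai → UTC: 03:00–03:35, 07:20–10:30, 12:35–13:35.
Jun ∩ Nikolai: 07:20–08:20, 08:45–10:30.
Windows ≥ 90 min: 08:45–10:30.
Earliest such window starts at 08:45.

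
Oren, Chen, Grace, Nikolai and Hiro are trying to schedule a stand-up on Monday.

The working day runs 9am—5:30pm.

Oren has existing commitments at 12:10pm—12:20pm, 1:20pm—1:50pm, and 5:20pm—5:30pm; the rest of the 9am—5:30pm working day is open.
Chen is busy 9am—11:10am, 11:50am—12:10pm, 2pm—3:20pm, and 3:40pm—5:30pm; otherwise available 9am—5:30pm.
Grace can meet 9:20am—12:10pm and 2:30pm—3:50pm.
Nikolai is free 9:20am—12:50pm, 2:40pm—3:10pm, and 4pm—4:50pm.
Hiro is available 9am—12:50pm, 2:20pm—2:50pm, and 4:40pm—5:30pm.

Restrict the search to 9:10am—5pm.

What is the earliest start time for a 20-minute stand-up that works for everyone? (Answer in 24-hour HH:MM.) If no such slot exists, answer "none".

11:10

Oren free within 09:00–17:30: 09:00–12:10, 12:20–13:20, 13:50–17:20.
Chen free within 09:00–17:30: 11:10–11:50, 12:10–14:00, 15:20–15:40.
Oren ∩ Chen: 11:10–11:50, 12:20–13:20, 13:50–14:00, 15:20–15:40.
Oren ∩ Chen ∩ Grace: 11:10–11:50, 15:20–15:40.
Oren ∩ Chen ∩ Grace ∩ Nikolai: 11:10–11:50.
Oren ∩ Chen ∩ Grace ∩ Nikolai ∩ Hiro: 11:10–11:50.
Restricted to 09:10–17:00: 11:10–11:50.
Windows ≥ 20 min: 11:10–11:50.
Earliest such window starts at 11:10.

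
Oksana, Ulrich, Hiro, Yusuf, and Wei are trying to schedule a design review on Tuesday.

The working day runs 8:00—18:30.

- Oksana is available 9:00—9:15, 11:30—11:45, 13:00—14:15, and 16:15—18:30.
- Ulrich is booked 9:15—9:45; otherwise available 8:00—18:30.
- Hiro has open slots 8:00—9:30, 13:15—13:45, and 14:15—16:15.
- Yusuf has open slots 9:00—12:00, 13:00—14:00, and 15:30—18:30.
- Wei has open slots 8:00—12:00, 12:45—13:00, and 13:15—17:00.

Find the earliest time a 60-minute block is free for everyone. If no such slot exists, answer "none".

none

Ulrich free within 08:00–18:30: 08:00–09:15, 09:45–18:30.
Oksana ∩ Ulrich: 09:00–09:15, 11:30–11:45, 13:00–14:15, 16:15–18:30.
Oksana ∩ Ulrich ∩ Hiro: 09:00–09:15, 13:15–13:45.
Oksana ∩ Ulrich ∩ Hiro ∩ Yusuf: 09:00–09:15, 13:15–13:45.
Oksana ∩ Ulrich ∩ Hiro ∩ Yusuf ∩ Wei: 09:00–09:15, 13:15–13:45.
Windows ≥ 60 min: (none).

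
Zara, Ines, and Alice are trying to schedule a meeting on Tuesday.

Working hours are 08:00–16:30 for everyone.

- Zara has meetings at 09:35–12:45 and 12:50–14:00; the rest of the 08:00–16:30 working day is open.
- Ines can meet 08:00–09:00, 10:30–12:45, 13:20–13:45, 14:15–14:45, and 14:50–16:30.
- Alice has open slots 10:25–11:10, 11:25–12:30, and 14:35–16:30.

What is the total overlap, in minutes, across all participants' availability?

Zara free within 08:00–16:30: 08:00–09:35, 12:45–12:50, 14:00–16:30.
Zara ∩ Ines: 08:00–09:00, 14:15–14:45, 14:50–16:30.
Zara ∩ Ines ∩ Alice: 14:35–14:45, 14:50–16:30.
Total common minutes: 10 + 100 = 110.

110 minutes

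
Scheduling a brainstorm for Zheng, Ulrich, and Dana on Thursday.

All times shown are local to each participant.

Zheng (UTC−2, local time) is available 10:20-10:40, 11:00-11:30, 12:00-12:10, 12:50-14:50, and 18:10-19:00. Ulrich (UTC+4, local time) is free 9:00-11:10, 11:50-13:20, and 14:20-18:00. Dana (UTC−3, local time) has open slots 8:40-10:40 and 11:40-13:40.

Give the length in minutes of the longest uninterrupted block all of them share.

30 minutes

Zheng → UTC: 12:20–12:40, 13:00–13:30, 14:00–14:10, 14:50–16:50, 20:10–21:00.
Ulrich → UTC: 05:00–07:10, 07:50–09:20, 10:20–14:00.
Dana → UTC: 11:40–13:40, 14:40–16:40.
Zheng ∩ Ulrich: 12:20–12:40, 13:00–13:30.
Zheng ∩ Ulrich ∩ Dana: 12:20–12:40, 13:00–13:30.
Common window lengths: 20, 30 min; longest is 30.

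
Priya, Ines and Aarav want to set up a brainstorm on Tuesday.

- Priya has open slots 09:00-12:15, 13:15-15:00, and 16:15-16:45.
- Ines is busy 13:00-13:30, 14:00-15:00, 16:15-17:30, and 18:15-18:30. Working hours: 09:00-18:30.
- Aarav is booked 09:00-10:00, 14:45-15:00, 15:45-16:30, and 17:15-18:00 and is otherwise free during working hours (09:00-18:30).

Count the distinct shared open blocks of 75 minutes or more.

Ines free within 09:00–18:30: 09:00–13:00, 13:30–14:00, 15:00–16:15, 17:30–18:15.
Aarav free within 09:00–18:30: 10:00–14:45, 15:00–15:45, 16:30–17:15, 18:00–18:30.
Priya ∩ Ines: 09:00–12:15, 13:30–14:00.
Priya ∩ Ines ∩ Aarav: 10:00–12:15, 13:30–14:00.
Windows ≥ 75 min: 10:00–12:15.
That's 1 window.

1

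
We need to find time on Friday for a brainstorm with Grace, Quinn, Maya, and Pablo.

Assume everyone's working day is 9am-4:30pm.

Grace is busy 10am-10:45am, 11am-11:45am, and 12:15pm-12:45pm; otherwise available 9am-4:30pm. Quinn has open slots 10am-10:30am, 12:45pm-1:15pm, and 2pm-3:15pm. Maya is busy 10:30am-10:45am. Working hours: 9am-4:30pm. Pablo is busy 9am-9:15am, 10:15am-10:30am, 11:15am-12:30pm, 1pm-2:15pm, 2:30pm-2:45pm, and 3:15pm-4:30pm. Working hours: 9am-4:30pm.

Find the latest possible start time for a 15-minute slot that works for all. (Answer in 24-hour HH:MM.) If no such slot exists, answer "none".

Grace free within 09:00–16:30: 09:00–10:00, 10:45–11:00, 11:45–12:15, 12:45–16:30.
Maya free within 09:00–16:30: 09:00–10:30, 10:45–16:30.
Pablo free within 09:00–16:30: 09:15–10:15, 10:30–11:15, 12:30–13:00, 14:15–14:30, 14:45–15:15.
Grace ∩ Quinn: 12:45–13:15, 14:00–15:15.
Grace ∩ Quinn ∩ Maya: 12:45–13:15, 14:00–15:15.
Grace ∩ Quinn ∩ Maya ∩ Pablo: 12:45–13:00, 14:15–14:30, 14:45–15:15.
Windows ≥ 15 min: 12:45–13:00, 14:15–14:30, 14:45–15:15.
Latest start in the last window 14:45–15:15 is 15:15 − 15 min = 15:00.

15:00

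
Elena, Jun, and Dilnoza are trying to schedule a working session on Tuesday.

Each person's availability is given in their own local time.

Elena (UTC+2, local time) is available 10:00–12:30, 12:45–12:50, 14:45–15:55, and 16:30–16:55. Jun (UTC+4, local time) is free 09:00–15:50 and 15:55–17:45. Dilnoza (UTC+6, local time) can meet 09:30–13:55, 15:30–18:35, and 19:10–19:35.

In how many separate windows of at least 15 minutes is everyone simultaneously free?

2

Elena → UTC: 08:00–10:30, 10:45–10:50, 12:45–13:55, 14:30–14:55.
Jun → UTC: 05:00–11:50, 11:55–13:45.
Dilnoza → UTC: 03:30–07:55, 09:30–12:35, 13:10–13:35.
Elena ∩ Jun: 08:00–10:30, 10:45–10:50, 12:45–13:45.
Elena ∩ Jun ∩ Dilnoza: 09:30–10:30, 10:45–10:50, 13:10–13:35.
Windows ≥ 15 min: 09:30–10:30, 13:10–13:35.
That's 2 windows.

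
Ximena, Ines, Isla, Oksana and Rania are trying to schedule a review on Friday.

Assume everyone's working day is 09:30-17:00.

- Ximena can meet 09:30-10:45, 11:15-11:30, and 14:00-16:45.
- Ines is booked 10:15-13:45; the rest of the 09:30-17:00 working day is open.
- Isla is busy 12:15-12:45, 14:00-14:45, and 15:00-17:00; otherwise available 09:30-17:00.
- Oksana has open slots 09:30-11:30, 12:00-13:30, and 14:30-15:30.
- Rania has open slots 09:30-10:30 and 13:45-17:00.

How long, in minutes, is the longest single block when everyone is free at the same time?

45 minutes

Ines free within 09:30–17:00: 09:30–10:15, 13:45–17:00.
Isla free within 09:30–17:00: 09:30–12:15, 12:45–14:00, 14:45–15:00.
Ximena ∩ Ines: 09:30–10:15, 14:00–16:45.
Ximena ∩ Ines ∩ Isla: 09:30–10:15, 14:45–15:00.
Ximena ∩ Ines ∩ Isla ∩ Oksana: 09:30–10:15, 14:45–15:00.
Ximena ∩ Ines ∩ Isla ∩ Oksana ∩ Rania: 09:30–10:15, 14:45–15:00.
Common window lengths: 45, 15 min; longest is 45.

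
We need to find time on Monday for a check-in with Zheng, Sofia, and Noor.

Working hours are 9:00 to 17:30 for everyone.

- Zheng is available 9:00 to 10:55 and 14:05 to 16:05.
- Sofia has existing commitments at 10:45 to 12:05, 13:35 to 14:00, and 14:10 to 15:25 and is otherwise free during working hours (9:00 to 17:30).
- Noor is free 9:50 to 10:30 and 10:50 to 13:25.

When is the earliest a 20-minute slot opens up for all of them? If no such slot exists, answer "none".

Sofia free within 09:00–17:30: 09:00–10:45, 12:05–13:35, 14:00–14:10, 15:25–17:30.
Zheng ∩ Sofia: 09:00–10:45, 14:05–14:10, 15:25–16:05.
Zheng ∩ Sofia ∩ Noor: 09:50–10:30.
Windows ≥ 20 min: 09:50–10:30.
Earliest such window starts at 09:50.

09:50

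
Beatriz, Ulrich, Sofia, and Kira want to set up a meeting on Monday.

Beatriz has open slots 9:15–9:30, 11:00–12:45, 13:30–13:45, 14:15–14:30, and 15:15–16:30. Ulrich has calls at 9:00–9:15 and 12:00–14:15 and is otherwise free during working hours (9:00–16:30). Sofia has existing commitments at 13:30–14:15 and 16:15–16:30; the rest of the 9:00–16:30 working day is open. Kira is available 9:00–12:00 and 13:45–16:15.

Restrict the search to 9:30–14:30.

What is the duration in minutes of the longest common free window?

Ulrich free within 09:00–16:30: 09:15–12:00, 14:15–16:30.
Sofia free within 09:00–16:30: 09:00–13:30, 14:15–16:15.
Beatriz ∩ Ulrich: 09:15–09:30, 11:00–12:00, 14:15–14:30, 15:15–16:30.
Beatriz ∩ Ulrich ∩ Sofia: 09:15–09:30, 11:00–12:00, 14:15–14:30, 15:15–16:15.
Beatriz ∩ Ulrich ∩ Sofia ∩ Kira: 09:15–09:30, 11:00–12:00, 14:15–14:30, 15:15–16:15.
Restricted to 09:30–14:30: 11:00–12:00, 14:15–14:30.
Common window lengths: 60, 15 min; longest is 60.

60 minutes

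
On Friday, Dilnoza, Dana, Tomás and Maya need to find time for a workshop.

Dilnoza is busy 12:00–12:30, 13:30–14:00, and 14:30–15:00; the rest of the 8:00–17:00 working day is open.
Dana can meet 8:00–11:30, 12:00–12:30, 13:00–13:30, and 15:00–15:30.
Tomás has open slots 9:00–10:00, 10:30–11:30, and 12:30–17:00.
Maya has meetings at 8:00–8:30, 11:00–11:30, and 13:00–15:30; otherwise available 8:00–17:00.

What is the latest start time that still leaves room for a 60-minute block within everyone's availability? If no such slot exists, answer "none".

Dilnoza free within 08:00–17:00: 08:00–12:00, 12:30–13:30, 14:00–14:30, 15:00–17:00.
Maya free within 08:00–17:00: 08:30–11:00, 11:30–13:00, 15:30–17:00.
Dilnoza ∩ Dana: 08:00–11:30, 13:00–13:30, 15:00–15:30.
Dilnoza ∩ Dana ∩ Tomás: 09:00–10:00, 10:30–11:30, 13:00–13:30, 15:00–15:30.
Dilnoza ∩ Dana ∩ Tomás ∩ Maya: 09:00–10:00, 10:30–11:00.
Windows ≥ 60 min: 09:00–10:00.
Latest start in the last window 09:00–10:00 is 10:00 − 60 min = 09:00.

09:00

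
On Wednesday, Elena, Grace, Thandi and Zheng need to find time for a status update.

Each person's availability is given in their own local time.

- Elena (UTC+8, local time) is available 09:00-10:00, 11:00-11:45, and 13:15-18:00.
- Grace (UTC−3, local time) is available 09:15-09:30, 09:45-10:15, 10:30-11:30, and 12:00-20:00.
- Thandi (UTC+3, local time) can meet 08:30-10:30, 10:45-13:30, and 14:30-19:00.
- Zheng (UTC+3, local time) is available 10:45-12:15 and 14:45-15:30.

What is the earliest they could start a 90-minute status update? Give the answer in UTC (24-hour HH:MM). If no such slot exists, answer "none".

none

Elena → UTC: 01:00–02:00, 03:00–03:45, 05:15–10:00.
Grace → UTC: 12:15–12:30, 12:45–13:15, 13:30–14:30, 15:00–23:00.
Thandi → UTC: 05:30–07:30, 07:45–10:30, 11:30–16:00.
Zheng → UTC: 07:45–09:15, 11:45–12:30.
Elena ∩ Grace: (none).
Elena ∩ Grace ∩ Thandi: (none).
Elena ∩ Grace ∩ Thandi ∩ Zheng: (none).
Windows ≥ 90 min: (none).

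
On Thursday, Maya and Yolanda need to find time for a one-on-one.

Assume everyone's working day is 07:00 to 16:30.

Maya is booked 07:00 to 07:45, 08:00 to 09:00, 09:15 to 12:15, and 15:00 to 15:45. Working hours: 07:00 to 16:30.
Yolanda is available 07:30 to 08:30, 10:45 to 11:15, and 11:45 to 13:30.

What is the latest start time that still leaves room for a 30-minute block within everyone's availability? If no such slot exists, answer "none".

Maya free within 07:00–16:30: 07:45–08:00, 09:00–09:15, 12:15–15:00, 15:45–16:30.
Maya ∩ Yolanda: 07:45–08:00, 12:15–13:30.
Windows ≥ 30 min: 12:15–13:30.
Latest start in the last window 12:15–13:30 is 13:30 − 30 min = 13:00.

13:00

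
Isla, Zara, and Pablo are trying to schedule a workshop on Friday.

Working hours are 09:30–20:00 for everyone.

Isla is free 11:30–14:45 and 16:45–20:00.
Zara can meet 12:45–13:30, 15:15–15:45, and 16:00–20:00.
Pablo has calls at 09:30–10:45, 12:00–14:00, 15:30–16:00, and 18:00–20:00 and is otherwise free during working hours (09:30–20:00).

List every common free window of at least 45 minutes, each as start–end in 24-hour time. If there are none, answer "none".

16:45–18:00

Pablo free within 09:30–20:00: 10:45–12:00, 14:00–15:30, 16:00–18:00.
Isla ∩ Zara: 12:45–13:30, 16:45–20:00.
Isla ∩ Zara ∩ Pablo: 16:45–18:00.
Windows ≥ 45 min: 16:45–18:00.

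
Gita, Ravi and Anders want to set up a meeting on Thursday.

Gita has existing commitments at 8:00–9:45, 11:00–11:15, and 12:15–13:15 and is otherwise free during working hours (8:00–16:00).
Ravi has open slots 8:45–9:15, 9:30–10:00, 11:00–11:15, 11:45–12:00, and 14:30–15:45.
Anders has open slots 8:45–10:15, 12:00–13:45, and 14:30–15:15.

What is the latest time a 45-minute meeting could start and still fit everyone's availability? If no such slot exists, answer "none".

Gita free within 08:00–16:00: 09:45–11:00, 11:15–12:15, 13:15–16:00.
Gita ∩ Ravi: 09:45–10:00, 11:45–12:00, 14:30–15:45.
Gita ∩ Ravi ∩ Anders: 09:45–10:00, 14:30–15:15.
Windows ≥ 45 min: 14:30–15:15.
Latest start in the last window 14:30–15:15 is 15:15 − 45 min = 14:30.

14:30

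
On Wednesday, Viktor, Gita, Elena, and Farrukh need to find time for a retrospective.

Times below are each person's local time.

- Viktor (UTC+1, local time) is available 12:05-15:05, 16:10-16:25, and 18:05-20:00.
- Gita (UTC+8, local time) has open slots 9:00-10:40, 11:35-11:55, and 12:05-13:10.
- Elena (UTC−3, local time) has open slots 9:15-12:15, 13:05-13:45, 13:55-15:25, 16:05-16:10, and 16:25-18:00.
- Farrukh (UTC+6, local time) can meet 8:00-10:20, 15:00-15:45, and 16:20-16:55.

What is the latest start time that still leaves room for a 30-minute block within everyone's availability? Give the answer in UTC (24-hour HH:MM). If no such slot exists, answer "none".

none

Viktor → UTC: 11:05–14:05, 15:10–15:25, 17:05–19:00.
Gita → UTC: 01:00–02:40, 03:35–03:55, 04:05–05:10.
Elena → UTC: 12:15–15:15, 16:05–16:45, 16:55–18:25, 19:05–19:10, 19:25–21:00.
Farrukh → UTC: 02:00–04:20, 09:00–09:45, 10:20–10:55.
Viktor ∩ Gita: (none).
Viktor ∩ Gita ∩ Elena: (none).
Viktor ∩ Gita ∩ Elena ∩ Farrukh: (none).
Windows ≥ 30 min: (none).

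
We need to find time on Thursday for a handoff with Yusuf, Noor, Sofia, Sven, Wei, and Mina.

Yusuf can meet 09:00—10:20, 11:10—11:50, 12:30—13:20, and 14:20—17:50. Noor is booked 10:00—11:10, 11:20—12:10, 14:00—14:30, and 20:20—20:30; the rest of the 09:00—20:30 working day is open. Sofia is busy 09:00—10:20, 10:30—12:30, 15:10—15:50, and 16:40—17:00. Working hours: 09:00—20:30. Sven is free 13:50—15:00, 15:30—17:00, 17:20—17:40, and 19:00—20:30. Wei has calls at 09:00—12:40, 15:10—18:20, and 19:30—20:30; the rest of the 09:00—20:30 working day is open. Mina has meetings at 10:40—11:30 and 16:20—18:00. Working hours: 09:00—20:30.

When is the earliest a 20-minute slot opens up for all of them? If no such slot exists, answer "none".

Noor free within 09:00–20:30: 09:00–10:00, 11:10–11:20, 12:10–14:00, 14:30–20:20.
Sofia free within 09:00–20:30: 10:20–10:30, 12:30–15:10, 15:50–16:40, 17:00–20:30.
Wei free within 09:00–20:30: 12:40–15:10, 18:20–19:30.
Mina free within 09:00–20:30: 09:00–10:40, 11:30–16:20, 18:00–20:30.
Yusuf ∩ Noor: 09:00–10:00, 11:10–11:20, 12:30–13:20, 14:30–17:50.
Yusuf ∩ Noor ∩ Sofia: 12:30–13:20, 14:30–15:10, 15:50–16:40, 17:00–17:50.
Yusuf ∩ Noor ∩ Sofia ∩ Sven: 14:30–15:00, 15:50–16:40, 17:20–17:40.
Yusuf ∩ Noor ∩ Sofia ∩ Sven ∩ Wei: 14:30–15:00.
Yusuf ∩ Noor ∩ Sofia ∩ Sven ∩ Wei ∩ Mina: 14:30–15:00.
Windows ≥ 20 min: 14:30–15:00.
Earliest such window starts at 14:30.

14:30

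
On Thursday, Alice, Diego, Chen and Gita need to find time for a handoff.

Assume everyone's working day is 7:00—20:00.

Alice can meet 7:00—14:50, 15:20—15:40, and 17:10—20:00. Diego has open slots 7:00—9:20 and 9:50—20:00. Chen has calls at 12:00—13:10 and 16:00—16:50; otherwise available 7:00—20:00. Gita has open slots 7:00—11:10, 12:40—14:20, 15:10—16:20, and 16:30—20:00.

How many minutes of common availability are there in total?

Chen free within 07:00–20:00: 07:00–12:00, 13:10–16:00, 16:50–20:00.
Alice ∩ Diego: 07:00–09:20, 09:50–14:50, 15:20–15:40, 17:10–20:00.
Alice ∩ Diego ∩ Chen: 07:00–09:20, 09:50–12:00, 13:10–14:50, 15:20–15:40, 17:10–20:00.
Alice ∩ Diego ∩ Chen ∩ Gita: 07:00–09:20, 09:50–11:10, 13:10–14:20, 15:20–15:40, 17:10–20:00.
Total common minutes: 140 + 80 + 70 + 20 + 170 = 480.

480 minutes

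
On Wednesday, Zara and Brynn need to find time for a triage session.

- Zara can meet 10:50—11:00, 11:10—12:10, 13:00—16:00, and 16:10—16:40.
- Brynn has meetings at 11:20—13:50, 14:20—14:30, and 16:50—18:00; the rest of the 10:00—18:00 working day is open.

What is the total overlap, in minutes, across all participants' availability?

170 minutes

Brynn free within 10:00–18:00: 10:00–11:20, 13:50–14:20, 14:30–16:50.
Zara ∩ Brynn: 10:50–11:00, 11:10–11:20, 13:50–14:20, 14:30–16:00, 16:10–16:40.
Total common minutes: 10 + 10 + 30 + 90 + 30 = 170.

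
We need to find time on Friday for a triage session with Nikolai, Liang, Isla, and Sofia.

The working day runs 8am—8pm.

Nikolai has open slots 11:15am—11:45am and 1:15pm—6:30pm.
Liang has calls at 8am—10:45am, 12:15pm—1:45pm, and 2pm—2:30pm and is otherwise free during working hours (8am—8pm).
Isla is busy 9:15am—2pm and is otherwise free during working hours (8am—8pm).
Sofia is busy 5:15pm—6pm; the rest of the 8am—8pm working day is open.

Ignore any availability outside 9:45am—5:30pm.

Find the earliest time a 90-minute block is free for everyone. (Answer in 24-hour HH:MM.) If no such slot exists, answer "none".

Liang free within 08:00–20:00: 10:45–12:15, 13:45–14:00, 14:30–20:00.
Isla free within 08:00–20:00: 08:00–09:15, 14:00–20:00.
Sofia free within 08:00–20:00: 08:00–17:15, 18:00–20:00.
Nikolai ∩ Liang: 11:15–11:45, 13:45–14:00, 14:30–18:30.
Nikolai ∩ Liang ∩ Isla: 14:30–18:30.
Nikolai ∩ Liang ∩ Isla ∩ Sofia: 14:30–17:15, 18:00–18:30.
Restricted to 09:45–17:30: 14:30–17:15.
Windows ≥ 90 min: 14:30–17:15.
Earliest such window starts at 14:30.

14:30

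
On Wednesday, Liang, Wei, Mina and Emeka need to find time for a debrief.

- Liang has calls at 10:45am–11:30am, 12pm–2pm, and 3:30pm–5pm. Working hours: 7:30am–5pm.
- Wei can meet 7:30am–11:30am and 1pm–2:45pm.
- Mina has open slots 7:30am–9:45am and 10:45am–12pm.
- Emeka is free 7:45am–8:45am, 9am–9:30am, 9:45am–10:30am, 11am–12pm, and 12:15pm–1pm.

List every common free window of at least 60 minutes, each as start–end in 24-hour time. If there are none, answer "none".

Liang free within 07:30–17:00: 07:30–10:45, 11:30–12:00, 14:00–15:30.
Liang ∩ Wei: 07:30–10:45, 14:00–14:45.
Liang ∩ Wei ∩ Mina: 07:30–09:45.
Liang ∩ Wei ∩ Mina ∩ Emeka: 07:45–08:45, 09:00–09:30.
Windows ≥ 60 min: 07:45–08:45.

07:45–08:45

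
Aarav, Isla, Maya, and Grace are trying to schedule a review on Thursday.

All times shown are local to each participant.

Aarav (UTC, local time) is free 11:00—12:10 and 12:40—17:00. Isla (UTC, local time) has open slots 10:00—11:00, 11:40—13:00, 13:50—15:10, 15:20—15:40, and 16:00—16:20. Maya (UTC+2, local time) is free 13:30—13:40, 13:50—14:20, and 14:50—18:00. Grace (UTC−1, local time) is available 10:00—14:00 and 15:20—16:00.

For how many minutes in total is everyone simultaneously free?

Aarav → UTC: 11:00–12:10, 12:40–17:00.
Isla → UTC: 10:00–11:00, 11:40–13:00, 13:50–15:10, 15:20–15:40, 16:00–16:20.
Maya → UTC: 11:30–11:40, 11:50–12:20, 12:50–16:00.
Grace → UTC: 11:00–15:00, 16:20–17:00.
Aarav ∩ Isla: 11:40–12:10, 12:40–13:00, 13:50–15:10, 15:20–15:40, 16:00–16:20.
Aarav ∩ Isla ∩ Maya: 11:50–12:10, 12:50–13:00, 13:50–15:10, 15:20–15:40.
Aarav ∩ Isla ∩ Maya ∩ Grace: 11:50–12:10, 12:50–13:00, 13:50–15:00.
Total common minutes: 20 + 10 + 70 = 100.

100 minutes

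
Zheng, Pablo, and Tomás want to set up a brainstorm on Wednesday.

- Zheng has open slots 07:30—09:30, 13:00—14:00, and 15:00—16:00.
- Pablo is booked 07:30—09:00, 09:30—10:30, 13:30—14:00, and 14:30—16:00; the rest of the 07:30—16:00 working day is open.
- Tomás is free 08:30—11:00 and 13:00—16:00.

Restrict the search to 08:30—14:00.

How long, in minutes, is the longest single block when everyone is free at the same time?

30 minutes

Pablo free within 07:30–16:00: 09:00–09:30, 10:30–13:30, 14:00–14:30.
Zheng ∩ Pablo: 09:00–09:30, 13:00–13:30.
Zheng ∩ Pablo ∩ Tomás: 09:00–09:30, 13:00–13:30.
Restricted to 08:30–14:00: 09:00–09:30, 13:00–13:30.
Common window lengths: 30, 30 min; longest is 30.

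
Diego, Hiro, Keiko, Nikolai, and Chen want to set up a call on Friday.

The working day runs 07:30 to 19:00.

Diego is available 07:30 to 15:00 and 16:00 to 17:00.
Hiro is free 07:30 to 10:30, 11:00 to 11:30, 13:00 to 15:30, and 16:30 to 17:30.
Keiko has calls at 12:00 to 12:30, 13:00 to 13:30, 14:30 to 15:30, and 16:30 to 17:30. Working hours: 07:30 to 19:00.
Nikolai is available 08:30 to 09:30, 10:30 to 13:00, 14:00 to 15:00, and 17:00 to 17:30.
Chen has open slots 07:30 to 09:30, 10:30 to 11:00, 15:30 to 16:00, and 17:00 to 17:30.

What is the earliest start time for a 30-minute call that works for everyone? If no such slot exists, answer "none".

08:30

Keiko free within 07:30–19:00: 07:30–12:00, 12:30–13:00, 13:30–14:30, 15:30–16:30, 17:30–19:00.
Diego ∩ Hiro: 07:30–10:30, 11:00–11:30, 13:00–15:00, 16:30–17:00.
Diego ∩ Hiro ∩ Keiko: 07:30–10:30, 11:00–11:30, 13:30–14:30.
Diego ∩ Hiro ∩ Keiko ∩ Nikolai: 08:30–09:30, 11:00–11:30, 14:00–14:30.
Diego ∩ Hiro ∩ Keiko ∩ Nikolai ∩ Chen: 08:30–09:30.
Windows ≥ 30 min: 08:30–09:30.
Earliest such window starts at 08:30.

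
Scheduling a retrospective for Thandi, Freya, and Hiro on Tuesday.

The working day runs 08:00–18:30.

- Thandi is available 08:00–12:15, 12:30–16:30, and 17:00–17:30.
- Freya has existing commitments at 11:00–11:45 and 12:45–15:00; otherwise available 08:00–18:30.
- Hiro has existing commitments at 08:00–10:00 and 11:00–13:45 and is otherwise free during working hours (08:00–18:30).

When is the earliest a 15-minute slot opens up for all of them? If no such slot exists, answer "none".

Freya free within 08:00–18:30: 08:00–11:00, 11:45–12:45, 15:00–18:30.
Hiro free within 08:00–18:30: 10:00–11:00, 13:45–18:30.
Thandi ∩ Freya: 08:00–11:00, 11:45–12:15, 12:30–12:45, 15:00–16:30, 17:00–17:30.
Thandi ∩ Freya ∩ Hiro: 10:00–11:00, 15:00–16:30, 17:00–17:30.
Windows ≥ 15 min: 10:00–11:00, 15:00–16:30, 17:00–17:30.
Earliest such window starts at 10:00.

10:00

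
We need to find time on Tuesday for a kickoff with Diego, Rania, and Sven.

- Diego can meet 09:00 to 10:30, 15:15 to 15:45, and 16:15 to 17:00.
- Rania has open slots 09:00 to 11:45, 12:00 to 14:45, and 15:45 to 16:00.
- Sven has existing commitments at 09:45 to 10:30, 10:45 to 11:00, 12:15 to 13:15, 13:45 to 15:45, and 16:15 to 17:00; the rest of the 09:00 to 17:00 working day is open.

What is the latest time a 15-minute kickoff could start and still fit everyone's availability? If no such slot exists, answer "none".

Sven free within 09:00–17:00: 09:00–09:45, 10:30–10:45, 11:00–12:15, 13:15–13:45, 15:45–16:15.
Diego ∩ Rania: 09:00–10:30.
Diego ∩ Rania ∩ Sven: 09:00–09:45.
Windows ≥ 15 min: 09:00–09:45.
Latest start in the last window 09:00–09:45 is 09:45 − 15 min = 09:30.

09:30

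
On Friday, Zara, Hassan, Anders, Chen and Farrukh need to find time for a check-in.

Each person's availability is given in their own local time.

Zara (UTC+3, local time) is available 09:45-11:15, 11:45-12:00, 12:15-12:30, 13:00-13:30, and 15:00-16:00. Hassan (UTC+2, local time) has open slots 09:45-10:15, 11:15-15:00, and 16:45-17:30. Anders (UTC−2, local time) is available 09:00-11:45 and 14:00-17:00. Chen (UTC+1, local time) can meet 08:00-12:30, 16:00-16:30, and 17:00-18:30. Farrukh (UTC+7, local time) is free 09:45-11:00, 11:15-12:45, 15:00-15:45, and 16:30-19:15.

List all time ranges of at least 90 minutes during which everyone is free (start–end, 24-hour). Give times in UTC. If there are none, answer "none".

none

Zara → UTC: 06:45–08:15, 08:45–09:00, 09:15–09:30, 10:00–10:30, 12:00–13:00.
Hassan → UTC: 07:45–08:15, 09:15–13:00, 14:45–15:30.
Anders → UTC: 11:00–13:45, 16:00–19:00.
Chen → UTC: 07:00–11:30, 15:00–15:30, 16:00–17:30.
Farrukh → UTC: 02:45–04:00, 04:15–05:45, 08:00–08:45, 09:30–12:15.
Zara ∩ Hassan: 07:45–08:15, 09:15–09:30, 10:00–10:30, 12:00–13:00.
Zara ∩ Hassan ∩ Anders: 12:00–13:00.
Zara ∩ Hassan ∩ Anders ∩ Chen: (none).
Zara ∩ Hassan ∩ Anders ∩ Chen ∩ Farrukh: (none).
Windows ≥ 90 min: (none).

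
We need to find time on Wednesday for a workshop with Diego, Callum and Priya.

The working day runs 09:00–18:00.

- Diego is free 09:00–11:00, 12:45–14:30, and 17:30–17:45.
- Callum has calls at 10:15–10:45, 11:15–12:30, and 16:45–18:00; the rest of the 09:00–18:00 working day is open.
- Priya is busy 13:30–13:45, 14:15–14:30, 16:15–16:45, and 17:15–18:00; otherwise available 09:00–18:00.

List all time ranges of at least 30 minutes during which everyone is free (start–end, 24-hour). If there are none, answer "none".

09:00–10:15, 12:45–13:30, 13:45–14:15

Callum free within 09:00–18:00: 09:00–10:15, 10:45–11:15, 12:30–16:45.
Priya free within 09:00–18:00: 09:00–13:30, 13:45–14:15, 14:30–16:15, 16:45–17:15.
Diego ∩ Callum: 09:00–10:15, 10:45–11:00, 12:45–14:30.
Diego ∩ Callum ∩ Priya: 09:00–10:15, 10:45–11:00, 12:45–13:30, 13:45–14:15.
Windows ≥ 30 min: 09:00–10:15, 12:45–13:30, 13:45–14:15.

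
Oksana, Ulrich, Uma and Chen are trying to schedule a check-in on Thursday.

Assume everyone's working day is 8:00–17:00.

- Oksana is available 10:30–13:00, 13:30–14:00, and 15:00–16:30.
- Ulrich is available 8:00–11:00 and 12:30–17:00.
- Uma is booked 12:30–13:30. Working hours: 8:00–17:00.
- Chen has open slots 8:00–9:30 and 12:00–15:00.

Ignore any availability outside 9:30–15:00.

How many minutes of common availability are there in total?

30 minutes

Uma free within 08:00–17:00: 08:00–12:30, 13:30–17:00.
Oksana ∩ Ulrich: 10:30–11:00, 12:30–13:00, 13:30–14:00, 15:00–16:30.
Oksana ∩ Ulrich ∩ Uma: 10:30–11:00, 13:30–14:00, 15:00–16:30.
Oksana ∩ Ulrich ∩ Uma ∩ Chen: 13:30–14:00.
Restricted to 09:30–15:00: 13:30–14:00.
Total common minutes: 30.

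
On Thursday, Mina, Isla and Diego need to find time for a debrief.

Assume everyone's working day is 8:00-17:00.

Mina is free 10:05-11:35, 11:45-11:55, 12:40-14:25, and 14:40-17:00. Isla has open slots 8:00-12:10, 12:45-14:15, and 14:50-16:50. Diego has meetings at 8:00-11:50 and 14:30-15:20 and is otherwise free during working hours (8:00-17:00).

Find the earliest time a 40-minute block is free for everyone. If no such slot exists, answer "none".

12:45

Diego free within 08:00–17:00: 11:50–14:30, 15:20–17:00.
Mina ∩ Isla: 10:05–11:35, 11:45–11:55, 12:45–14:15, 14:50–16:50.
Mina ∩ Isla ∩ Diego: 11:50–11:55, 12:45–14:15, 15:20–16:50.
Windows ≥ 40 min: 12:45–14:15, 15:20–16:50.
Earliest such window starts at 12:45.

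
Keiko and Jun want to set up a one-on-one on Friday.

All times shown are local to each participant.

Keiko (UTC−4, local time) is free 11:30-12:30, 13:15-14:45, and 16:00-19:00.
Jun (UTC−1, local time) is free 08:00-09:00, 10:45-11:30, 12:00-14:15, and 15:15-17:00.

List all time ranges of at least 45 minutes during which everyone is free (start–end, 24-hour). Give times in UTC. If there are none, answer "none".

17:15–18:00

Keiko → UTC: 15:30–16:30, 17:15–18:45, 20:00–23:00.
Jun → UTC: 09:00–10:00, 11:45–12:30, 13:00–15:15, 16:15–18:00.
Keiko ∩ Jun: 16:15–16:30, 17:15–18:00.
Windows ≥ 45 min: 17:15–18:00.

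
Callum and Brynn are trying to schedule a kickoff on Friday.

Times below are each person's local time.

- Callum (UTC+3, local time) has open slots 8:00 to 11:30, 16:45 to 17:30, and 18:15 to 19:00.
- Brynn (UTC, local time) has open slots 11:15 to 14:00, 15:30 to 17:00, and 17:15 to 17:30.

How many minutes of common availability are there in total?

45 minutes

Callum → UTC: 05:00–08:30, 13:45–14:30, 15:15–16:00.
Brynn → UTC: 11:15–14:00, 15:30–17:00, 17:15–17:30.
Callum ∩ Brynn: 13:45–14:00, 15:30–16:00.
Total common minutes: 15 + 30 = 45.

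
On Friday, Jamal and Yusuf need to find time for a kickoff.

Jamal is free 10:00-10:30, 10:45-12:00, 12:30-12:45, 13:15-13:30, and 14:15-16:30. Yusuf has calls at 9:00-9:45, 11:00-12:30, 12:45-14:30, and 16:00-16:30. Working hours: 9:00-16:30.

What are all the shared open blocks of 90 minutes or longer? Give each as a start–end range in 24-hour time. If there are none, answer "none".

Yusuf free within 09:00–16:30: 09:45–11:00, 12:30–12:45, 14:30–16:00.
Jamal ∩ Yusuf: 10:00–10:30, 10:45–11:00, 12:30–12:45, 14:30–16:00.
Windows ≥ 90 min: 14:30–16:00.

14:30–16:00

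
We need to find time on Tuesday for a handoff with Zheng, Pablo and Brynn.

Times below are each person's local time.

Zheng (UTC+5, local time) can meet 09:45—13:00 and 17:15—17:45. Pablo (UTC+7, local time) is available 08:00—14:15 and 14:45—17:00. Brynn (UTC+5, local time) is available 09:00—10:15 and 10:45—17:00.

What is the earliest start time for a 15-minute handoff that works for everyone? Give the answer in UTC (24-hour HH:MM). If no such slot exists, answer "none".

Zheng → UTC: 04:45–08:00, 12:15–12:45.
Pablo → UTC: 01:00–07:15, 07:45–10:00.
Brynn → UTC: 04:00–05:15, 05:45–12:00.
Zheng ∩ Pablo: 04:45–07:15, 07:45–08:00.
Zheng ∩ Pablo ∩ Brynn: 04:45–05:15, 05:45–07:15, 07:45–08:00.
Windows ≥ 15 min: 04:45–05:15, 05:45–07:15, 07:45–08:00.
Earliest such window starts at 04:45.

04:45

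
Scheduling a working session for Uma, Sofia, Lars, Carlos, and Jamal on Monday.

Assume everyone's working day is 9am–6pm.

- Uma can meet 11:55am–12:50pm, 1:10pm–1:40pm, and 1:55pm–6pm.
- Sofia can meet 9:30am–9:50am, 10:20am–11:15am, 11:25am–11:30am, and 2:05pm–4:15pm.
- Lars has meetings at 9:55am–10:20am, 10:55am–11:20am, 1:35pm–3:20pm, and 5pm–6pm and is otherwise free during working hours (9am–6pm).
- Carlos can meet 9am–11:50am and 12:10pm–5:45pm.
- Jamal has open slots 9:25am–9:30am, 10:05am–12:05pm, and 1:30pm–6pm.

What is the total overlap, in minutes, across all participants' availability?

Lars free within 09:00–18:00: 09:00–09:55, 10:20–10:55, 11:20–13:35, 15:20–17:00.
Uma ∩ Sofia: 14:05–16:15.
Uma ∩ Sofia ∩ Lars: 15:20–16:15.
Uma ∩ Sofia ∩ Lars ∩ Carlos: 15:20–16:15.
Uma ∩ Sofia ∩ Lars ∩ Carlos ∩ Jamal: 15:20–16:15.
Total common minutes: 55.

55 minutes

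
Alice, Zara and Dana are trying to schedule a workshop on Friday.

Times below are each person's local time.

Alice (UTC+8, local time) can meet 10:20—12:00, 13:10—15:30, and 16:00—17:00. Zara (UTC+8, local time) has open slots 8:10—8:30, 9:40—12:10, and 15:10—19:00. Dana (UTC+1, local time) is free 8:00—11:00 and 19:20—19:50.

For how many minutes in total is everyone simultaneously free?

80 minutes

Alice → UTC: 02:20–04:00, 05:10–07:30, 08:00–09:00.
Zara → UTC: 00:10–00:30, 01:40–04:10, 07:10–11:00.
Dana → UTC: 07:00–10:00, 18:20–18:50.
Alice ∩ Zara: 02:20–04:00, 07:10–07:30, 08:00–09:00.
Alice ∩ Zara ∩ Dana: 07:10–07:30, 08:00–09:00.
Total common minutes: 20 + 60 = 80.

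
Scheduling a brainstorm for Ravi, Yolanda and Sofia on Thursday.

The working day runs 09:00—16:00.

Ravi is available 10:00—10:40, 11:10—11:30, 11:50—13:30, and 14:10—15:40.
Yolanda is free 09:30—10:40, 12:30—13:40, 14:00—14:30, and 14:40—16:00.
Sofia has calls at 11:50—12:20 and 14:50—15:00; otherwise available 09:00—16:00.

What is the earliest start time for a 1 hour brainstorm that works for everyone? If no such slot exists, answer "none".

12:30

Sofia free within 09:00–16:00: 09:00–11:50, 12:20–14:50, 15:00–16:00.
Ravi ∩ Yolanda: 10:00–10:40, 12:30–13:30, 14:10–14:30, 14:40–15:40.
Ravi ∩ Yolanda ∩ Sofia: 10:00–10:40, 12:30–13:30, 14:10–14:30, 14:40–14:50, 15:00–15:40.
Windows ≥ 60 min: 12:30–13:30.
Earliest such window starts at 12:30.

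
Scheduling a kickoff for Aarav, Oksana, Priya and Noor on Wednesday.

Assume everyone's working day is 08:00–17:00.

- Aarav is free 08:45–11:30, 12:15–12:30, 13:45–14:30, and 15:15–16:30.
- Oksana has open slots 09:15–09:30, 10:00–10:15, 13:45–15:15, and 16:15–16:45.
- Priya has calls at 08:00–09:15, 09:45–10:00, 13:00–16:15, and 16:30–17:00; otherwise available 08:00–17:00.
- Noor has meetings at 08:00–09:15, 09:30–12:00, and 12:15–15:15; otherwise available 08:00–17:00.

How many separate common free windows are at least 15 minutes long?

Priya free within 08:00–17:00: 09:15–09:45, 10:00–13:00, 16:15–16:30.
Noor free within 08:00–17:00: 09:15–09:30, 12:00–12:15, 15:15–17:00.
Aarav ∩ Oksana: 09:15–09:30, 10:00–10:15, 13:45–14:30, 16:15–16:30.
Aarav ∩ Oksana ∩ Priya: 09:15–09:30, 10:00–10:15, 16:15–16:30.
Aarav ∩ Oksana ∩ Priya ∩ Noor: 09:15–09:30, 16:15–16:30.
Windows ≥ 15 min: 09:15–09:30, 16:15–16:30.
That's 2 windows.

2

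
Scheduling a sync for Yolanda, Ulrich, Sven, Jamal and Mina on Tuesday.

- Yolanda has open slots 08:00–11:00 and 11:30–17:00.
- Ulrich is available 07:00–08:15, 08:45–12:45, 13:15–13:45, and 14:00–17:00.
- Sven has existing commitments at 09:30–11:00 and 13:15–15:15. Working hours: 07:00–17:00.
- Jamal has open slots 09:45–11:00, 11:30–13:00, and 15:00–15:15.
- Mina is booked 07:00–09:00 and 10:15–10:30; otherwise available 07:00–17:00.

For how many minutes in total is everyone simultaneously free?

Sven free within 07:00–17:00: 07:00–09:30, 11:00–13:15, 15:15–17:00.
Mina free within 07:00–17:00: 09:00–10:15, 10:30–17:00.
Yolanda ∩ Ulrich: 08:00–08:15, 08:45–11:00, 11:30–12:45, 13:15–13:45, 14:00–17:00.
Yolanda ∩ Ulrich ∩ Sven: 08:00–08:15, 08:45–09:30, 11:30–12:45, 15:15–17:00.
Yolanda ∩ Ulrich ∩ Sven ∩ Jamal: 11:30–12:45.
Yolanda ∩ Ulrich ∩ Sven ∩ Jamal ∩ Mina: 11:30–12:45.
Total common minutes: 75.

75 minutes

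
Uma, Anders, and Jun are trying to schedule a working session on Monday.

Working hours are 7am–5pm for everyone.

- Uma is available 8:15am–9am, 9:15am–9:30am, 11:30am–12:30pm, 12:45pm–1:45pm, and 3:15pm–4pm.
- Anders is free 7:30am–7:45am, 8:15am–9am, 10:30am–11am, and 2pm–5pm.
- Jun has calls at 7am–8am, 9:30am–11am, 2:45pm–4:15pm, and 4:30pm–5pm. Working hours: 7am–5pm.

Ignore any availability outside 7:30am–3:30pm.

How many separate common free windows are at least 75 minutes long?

0

Jun free within 07:00–17:00: 08:00–09:30, 11:00–14:45, 16:15–16:30.
Uma ∩ Anders: 08:15–09:00, 15:15–16:00.
Uma ∩ Anders ∩ Jun: 08:15–09:00.
Restricted to 07:30–15:30: 08:15–09:00.
Windows ≥ 75 min: (none).
That's 0 windows.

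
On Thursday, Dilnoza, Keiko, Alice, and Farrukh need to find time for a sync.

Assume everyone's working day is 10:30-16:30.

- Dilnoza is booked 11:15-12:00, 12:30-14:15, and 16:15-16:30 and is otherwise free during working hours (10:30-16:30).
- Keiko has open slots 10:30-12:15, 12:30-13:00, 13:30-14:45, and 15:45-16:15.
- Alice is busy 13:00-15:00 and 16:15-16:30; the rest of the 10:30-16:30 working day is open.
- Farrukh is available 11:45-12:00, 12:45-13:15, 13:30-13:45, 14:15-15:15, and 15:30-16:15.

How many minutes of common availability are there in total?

30 minutes

Dilnoza free within 10:30–16:30: 10:30–11:15, 12:00–12:30, 14:15–16:15.
Alice free within 10:30–16:30: 10:30–13:00, 15:00–16:15.
Dilnoza ∩ Keiko: 10:30–11:15, 12:00–12:15, 14:15–14:45, 15:45–16:15.
Dilnoza ∩ Keiko ∩ Alice: 10:30–11:15, 12:00–12:15, 15:45–16:15.
Dilnoza ∩ Keiko ∩ Alice ∩ Farrukh: 15:45–16:15.
Total common minutes: 30.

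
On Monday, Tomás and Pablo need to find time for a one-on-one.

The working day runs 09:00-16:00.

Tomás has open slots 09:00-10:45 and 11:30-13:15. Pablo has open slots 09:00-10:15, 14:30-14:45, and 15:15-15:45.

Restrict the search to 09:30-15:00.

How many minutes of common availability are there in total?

45 minutes

Tomás ∩ Pablo: 09:00–10:15.
Restricted to 09:30–15:00: 09:30–10:15.
Total common minutes: 45.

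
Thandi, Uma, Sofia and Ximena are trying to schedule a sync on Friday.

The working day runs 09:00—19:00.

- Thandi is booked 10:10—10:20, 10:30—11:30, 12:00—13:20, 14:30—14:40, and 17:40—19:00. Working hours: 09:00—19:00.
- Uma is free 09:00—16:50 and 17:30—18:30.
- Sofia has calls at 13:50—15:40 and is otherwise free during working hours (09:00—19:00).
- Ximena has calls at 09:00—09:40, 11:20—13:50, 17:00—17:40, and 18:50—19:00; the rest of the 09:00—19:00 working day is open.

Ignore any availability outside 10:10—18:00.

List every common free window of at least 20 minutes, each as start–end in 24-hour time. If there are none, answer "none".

15:40–16:50

Thandi free within 09:00–19:00: 09:00–10:10, 10:20–10:30, 11:30–12:00, 13:20–14:30, 14:40–17:40.
Sofia free within 09:00–19:00: 09:00–13:50, 15:40–19:00.
Ximena free within 09:00–19:00: 09:40–11:20, 13:50–17:00, 17:40–18:50.
Thandi ∩ Uma: 09:00–10:10, 10:20–10:30, 11:30–12:00, 13:20–14:30, 14:40–16:50, 17:30–17:40.
Thandi ∩ Uma ∩ Sofia: 09:00–10:10, 10:20–10:30, 11:30–12:00, 13:20–13:50, 15:40–16:50, 17:30–17:40.
Thandi ∩ Uma ∩ Sofia ∩ Ximena: 09:40–10:10, 10:20–10:30, 15:40–16:50.
Restricted to 10:10–18:00: 10:20–10:30, 15:40–16:50.
Windows ≥ 20 min: 15:40–16:50.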